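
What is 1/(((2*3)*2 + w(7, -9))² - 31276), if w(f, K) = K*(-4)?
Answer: -1/28972 ≈ -3.4516e-5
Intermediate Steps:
w(f, K) = -4*K
1/(((2*3)*2 + w(7, -9))² - 31276) = 1/(((2*3)*2 - 4*(-9))² - 31276) = 1/((6*2 + 36)² - 31276) = 1/((12 + 36)² - 31276) = 1/(48² - 31276) = 1/(2304 - 31276) = 1/(-28972) = -1/28972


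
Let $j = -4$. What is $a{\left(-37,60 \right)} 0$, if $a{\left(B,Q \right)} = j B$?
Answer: $0$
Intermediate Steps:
$a{\left(B,Q \right)} = - 4 B$
$a{\left(-37,60 \right)} 0 = \left(-4\right) \left(-37\right) 0 = 148 \cdot 0 = 0$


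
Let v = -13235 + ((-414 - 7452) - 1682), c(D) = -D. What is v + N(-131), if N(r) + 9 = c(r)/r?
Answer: -22793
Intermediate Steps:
N(r) = -10 (N(r) = -9 + (-r)/r = -9 - 1 = -10)
v = -22783 (v = -13235 + (-7866 - 1682) = -13235 - 9548 = -22783)
v + N(-131) = -22783 - 10 = -22793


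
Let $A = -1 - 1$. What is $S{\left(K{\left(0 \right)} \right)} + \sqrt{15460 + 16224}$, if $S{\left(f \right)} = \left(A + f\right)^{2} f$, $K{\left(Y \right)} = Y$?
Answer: $178$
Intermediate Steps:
$A = -2$
$S{\left(f \right)} = f \left(-2 + f\right)^{2}$ ($S{\left(f \right)} = \left(-2 + f\right)^{2} f = f \left(-2 + f\right)^{2}$)
$S{\left(K{\left(0 \right)} \right)} + \sqrt{15460 + 16224} = 0 \left(-2 + 0\right)^{2} + \sqrt{15460 + 16224} = 0 \left(-2\right)^{2} + \sqrt{31684} = 0 \cdot 4 + 178 = 0 + 178 = 178$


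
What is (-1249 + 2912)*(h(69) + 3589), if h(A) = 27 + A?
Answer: 6128155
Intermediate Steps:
(-1249 + 2912)*(h(69) + 3589) = (-1249 + 2912)*((27 + 69) + 3589) = 1663*(96 + 3589) = 1663*3685 = 6128155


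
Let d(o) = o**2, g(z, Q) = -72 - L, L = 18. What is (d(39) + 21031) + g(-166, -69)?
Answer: 22462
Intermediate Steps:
g(z, Q) = -90 (g(z, Q) = -72 - 1*18 = -72 - 18 = -90)
(d(39) + 21031) + g(-166, -69) = (39**2 + 21031) - 90 = (1521 + 21031) - 90 = 22552 - 90 = 22462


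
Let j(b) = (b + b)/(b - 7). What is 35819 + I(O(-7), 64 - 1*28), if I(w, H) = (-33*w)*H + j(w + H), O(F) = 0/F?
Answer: 1038823/29 ≈ 35822.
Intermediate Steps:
O(F) = 0
j(b) = 2*b/(-7 + b) (j(b) = (2*b)/(-7 + b) = 2*b/(-7 + b))
I(w, H) = -33*H*w + 2*(H + w)/(-7 + H + w) (I(w, H) = (-33*w)*H + 2*(w + H)/(-7 + (w + H)) = -33*H*w + 2*(H + w)/(-7 + (H + w)) = -33*H*w + 2*(H + w)/(-7 + H + w))
35819 + I(O(-7), 64 - 1*28) = 35819 + (2*(64 - 1*28) + 2*0 - 33*(64 - 1*28)*0*(-7 + (64 - 1*28) + 0))/(-7 + (64 - 1*28) + 0) = 35819 + (2*(64 - 28) + 0 - 33*(64 - 28)*0*(-7 + (64 - 28) + 0))/(-7 + (64 - 28) + 0) = 35819 + (2*36 + 0 - 33*36*0*(-7 + 36 + 0))/(-7 + 36 + 0) = 35819 + (72 + 0 - 33*36*0*29)/29 = 35819 + (72 + 0 + 0)/29 = 35819 + (1/29)*72 = 35819 + 72/29 = 1038823/29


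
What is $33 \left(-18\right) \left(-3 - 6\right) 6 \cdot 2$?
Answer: $64152$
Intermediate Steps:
$33 \left(-18\right) \left(-3 - 6\right) 6 \cdot 2 = - 594 \left(-3 - 6\right) 6 \cdot 2 = - 594 \left(-9\right) 6 \cdot 2 = - 594 \left(\left(-54\right) 2\right) = \left(-594\right) \left(-108\right) = 64152$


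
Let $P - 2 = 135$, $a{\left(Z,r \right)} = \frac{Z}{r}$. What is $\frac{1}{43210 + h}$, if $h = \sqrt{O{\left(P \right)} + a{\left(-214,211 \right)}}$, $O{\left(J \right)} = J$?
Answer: $\frac{9117310}{393958936407} - \frac{\sqrt{6054223}}{393958936407} \approx 2.3137 \cdot 10^{-5}$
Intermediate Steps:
$P = 137$ ($P = 2 + 135 = 137$)
$h = \frac{\sqrt{6054223}}{211}$ ($h = \sqrt{137 - \frac{214}{211}} = \sqrt{\frac{28693}{211}} = \frac{\sqrt{6054223}}{211} \approx 11.661$)
$\frac{1}{43210 + h} = \frac{1}{43210 + \frac{\sqrt{6054223}}{211}}$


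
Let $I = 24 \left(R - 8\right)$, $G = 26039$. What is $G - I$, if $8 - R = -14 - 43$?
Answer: $24671$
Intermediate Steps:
$R = 65$ ($R = 8 - \left(-14 - 43\right) = 8 - -57 = 8 + 57 = 65$)
$I = 1368$ ($I = 24 \left(65 - 8\right) = 24 \cdot 57 = 1368$)
$G - I = 26039 - 1368 = 24671$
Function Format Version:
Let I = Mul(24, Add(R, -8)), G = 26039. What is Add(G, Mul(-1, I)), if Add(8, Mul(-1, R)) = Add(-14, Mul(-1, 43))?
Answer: 24671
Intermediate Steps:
R = 65 (R = Add(8, Mul(-1, Add(-14, Mul(-1, 43)))) = Add(8, Mul(-1, Add(-14, -43))) = Add(8, Mul(-1, -57)) = Add(8, 57) = 65)
I = 1368 (I = Mul(24, Add(65, -8)) = Mul(24, 57) = 1368)
Add(G, Mul(-1, I)) = Add(26039, Mul(-1, 1368)) = Add(26039, -1368) = 24671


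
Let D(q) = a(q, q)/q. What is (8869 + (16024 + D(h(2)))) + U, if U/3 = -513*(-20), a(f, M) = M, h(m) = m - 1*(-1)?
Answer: 55674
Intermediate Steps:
h(m) = 1 + m (h(m) = m + 1 = 1 + m)
D(q) = 1 (D(q) = q/q = 1)
U = 30780 (U = 3*(-513*(-20)) = 3*10260 = 30780)
(8869 + (16024 + D(h(2)))) + U = (8869 + (16024 + 1)) + 30780 = (8869 + 16025) + 30780 = 24894 + 30780 = 55674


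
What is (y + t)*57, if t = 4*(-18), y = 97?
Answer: 1425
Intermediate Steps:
t = -72
(y + t)*57 = (97 - 72)*57 = 25*57 = 1425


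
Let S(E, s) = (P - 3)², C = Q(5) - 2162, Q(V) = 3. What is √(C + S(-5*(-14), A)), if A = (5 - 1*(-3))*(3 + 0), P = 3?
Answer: I*√2159 ≈ 46.465*I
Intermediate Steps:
C = -2159 (C = 3 - 2162 = -2159)
A = 24 (A = (5 + 3)*3 = 8*3 = 24)
S(E, s) = 0 (S(E, s) = (3 - 3)² = 0² = 0)
√(C + S(-5*(-14), A)) = √(-2159 + 0) = √(-2159) = I*√2159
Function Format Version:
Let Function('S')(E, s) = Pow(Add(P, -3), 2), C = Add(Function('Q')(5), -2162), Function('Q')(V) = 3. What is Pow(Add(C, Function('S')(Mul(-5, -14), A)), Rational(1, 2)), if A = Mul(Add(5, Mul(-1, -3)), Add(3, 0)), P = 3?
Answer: Mul(I, Pow(2159, Rational(1, 2))) ≈ Mul(46.465, I)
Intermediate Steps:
C = -2159 (C = Add(3, -2162) = -2159)
A = 24 (A = Mul(Add(5, 3), 3) = Mul(8, 3) = 24)
Function('S')(E, s) = 0 (Function('S')(E, s) = Pow(Add(3, -3), 2) = Pow(0, 2) = 0)
Pow(Add(C, Function('S')(Mul(-5, -14), A)), Rational(1, 2)) = Pow(Add(-2159, 0), Rational(1, 2)) = Pow(-2159, Rational(1, 2)) = Mul(I, Pow(2159, Rational(1, 2)))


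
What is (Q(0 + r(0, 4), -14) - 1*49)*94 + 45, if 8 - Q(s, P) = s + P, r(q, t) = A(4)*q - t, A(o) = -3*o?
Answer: -2117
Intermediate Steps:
r(q, t) = -t - 12*q (r(q, t) = (-3*4)*q - t = -12*q - t = -t - 12*q)
Q(s, P) = 8 - P - s (Q(s, P) = 8 - (s + P) = 8 - (P + s) = 8 + (-P - s) = 8 - P - s)
(Q(0 + r(0, 4), -14) - 1*49)*94 + 45 = ((8 - 1*(-14) - (0 + (-1*4 - 12*0))) - 1*49)*94 + 45 = ((8 + 14 - (0 + (-4 + 0))) - 49)*94 + 45 = ((8 + 14 - (0 - 4)) - 49)*94 + 45 = ((8 + 14 - 1*(-4)) - 49)*94 + 45 = ((8 + 14 + 4) - 49)*94 + 45 = (26 - 49)*94 + 45 = -23*94 + 45 = -2162 + 45 = -2117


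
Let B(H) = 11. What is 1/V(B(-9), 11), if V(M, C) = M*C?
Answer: 1/121 ≈ 0.0082645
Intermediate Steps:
V(M, C) = C*M
1/V(B(-9), 11) = 1/(11*11) = 1/121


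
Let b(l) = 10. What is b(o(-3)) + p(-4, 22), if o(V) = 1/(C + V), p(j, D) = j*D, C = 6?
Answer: -78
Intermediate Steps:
p(j, D) = D*j
o(V) = 1/(6 + V)
b(o(-3)) + p(-4, 22) = 10 + 22*(-4) = 10 - 88 = -78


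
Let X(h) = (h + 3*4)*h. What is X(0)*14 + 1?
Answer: 1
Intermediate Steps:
X(h) = h*(12 + h) (X(h) = (h + 12)*h = (12 + h)*h = h*(12 + h))
X(0)*14 + 1 = (0*(12 + 0))*14 + 1 = (0*12)*14 + 1 = 0*14 + 1 = 0 + 1 = 1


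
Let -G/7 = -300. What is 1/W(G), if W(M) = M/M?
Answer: 1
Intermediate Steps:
G = 2100 (G = -7*(-300) = 2100)
W(M) = 1
1/W(G) = 1/1 = 1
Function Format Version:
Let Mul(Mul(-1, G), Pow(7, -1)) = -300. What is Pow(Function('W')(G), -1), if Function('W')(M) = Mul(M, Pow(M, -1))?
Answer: 1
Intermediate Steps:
G = 2100 (G = Mul(-7, -300) = 2100)
Function('W')(M) = 1
Pow(Function('W')(G), -1) = Pow(1, -1) = 1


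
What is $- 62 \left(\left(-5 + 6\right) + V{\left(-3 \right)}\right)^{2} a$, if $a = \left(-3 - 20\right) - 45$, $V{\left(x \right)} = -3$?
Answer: $16864$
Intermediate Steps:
$a = -68$ ($a = \left(-3 - 20\right) - 45 = -23 - 45 = -68$)
$- 62 \left(\left(-5 + 6\right) + V{\left(-3 \right)}\right)^{2} a = - 62 \left(\left(-5 + 6\right) - 3\right)^{2} \left(-68\right) = - 62 \left(1 - 3\right)^{2} \left(-68\right) = - 62 \left(-2\right)^{2} \left(-68\right) = \left(-62\right) 4 \left(-68\right) = \left(-248\right) \left(-68\right) = 16864$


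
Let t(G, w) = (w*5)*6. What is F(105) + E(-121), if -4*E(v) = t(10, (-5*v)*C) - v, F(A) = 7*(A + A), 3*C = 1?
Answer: -291/4 ≈ -72.750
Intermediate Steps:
C = ⅓ (C = (⅓)*1 = ⅓ ≈ 0.33333)
F(A) = 14*A (F(A) = 7*(2*A) = 14*A)
t(G, w) = 30*w (t(G, w) = (5*w)*6 = 30*w)
E(v) = 51*v/4 (E(v) = -(30*(-5*v*(⅓)) - v)/4 = -(30*(-5*v/3) - v)/4 = -(-50*v - v)/4 = -(-51)*v/4 = 51*v/4)
F(105) + E(-121) = 14*105 + (51/4)*(-121) = 1470 - 6171/4 = -291/4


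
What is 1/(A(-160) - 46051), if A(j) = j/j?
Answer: -1/46050 ≈ -2.1716e-5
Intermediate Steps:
A(j) = 1
1/(A(-160) - 46051) = 1/(1 - 46051) = 1/(-46050) = -1/46050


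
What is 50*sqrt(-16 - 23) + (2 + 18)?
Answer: 20 + 50*I*sqrt(39) ≈ 20.0 + 312.25*I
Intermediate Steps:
50*sqrt(-16 - 23) + (2 + 18) = 50*sqrt(-39) + 20 = 50*(I*sqrt(39)) + 20 = 50*I*sqrt(39) + 20 = 20 + 50*I*sqrt(39)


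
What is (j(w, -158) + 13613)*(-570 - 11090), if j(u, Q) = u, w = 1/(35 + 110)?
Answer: -4603102152/29 ≈ -1.5873e+8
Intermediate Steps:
w = 1/145 ≈ 0.0068966
(j(w, -158) + 13613)*(-570 - 11090) = (1/145 + 13613)*(-570 - 11090) = (1973886/145)*(-11660) = -4603102152/29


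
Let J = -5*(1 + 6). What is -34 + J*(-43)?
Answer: 1471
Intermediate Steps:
J = -35 (J = -5*7 = -35)
-34 + J*(-43) = -34 - 35*(-43) = -34 + 1505 = 1471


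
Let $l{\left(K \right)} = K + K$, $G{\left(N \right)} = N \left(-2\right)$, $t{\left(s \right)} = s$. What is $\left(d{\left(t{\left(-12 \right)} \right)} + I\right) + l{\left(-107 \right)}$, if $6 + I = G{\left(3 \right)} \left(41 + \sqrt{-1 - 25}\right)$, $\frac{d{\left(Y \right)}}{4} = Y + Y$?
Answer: $-562 - 6 i \sqrt{26} \approx -562.0 - 30.594 i$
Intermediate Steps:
$G{\left(N \right)} = - 2 N$
$d{\left(Y \right)} = 8 Y$ ($d{\left(Y \right)} = 4 \left(Y + Y\right) = 4 \cdot 2 Y = 8 Y$)
$l{\left(K \right)} = 2 K$
$I = -252 - 6 i \sqrt{26}$ ($I = -6 + \left(-2\right) 3 \left(41 + \sqrt{-1 - 25}\right) = -6 - 6 \left(41 + \sqrt{-26}\right) = -6 - 6 \left(41 + i \sqrt{26}\right) = -6 - \left(246 + 6 i \sqrt{26}\right) = -252 - 6 i \sqrt{26} \approx -252.0 - 30.594 i$)
$\left(d{\left(t{\left(-12 \right)} \right)} + I\right) + l{\left(-107 \right)} = \left(8 \left(-12\right) - \left(252 + 6 i \sqrt{26}\right)\right) + 2 \left(-107\right) = \left(-96 - \left(252 + 6 i \sqrt{26}\right)\right) - 214 = \left(-348 - 6 i \sqrt{26}\right) - 214 = -562 - 6 i \sqrt{26}$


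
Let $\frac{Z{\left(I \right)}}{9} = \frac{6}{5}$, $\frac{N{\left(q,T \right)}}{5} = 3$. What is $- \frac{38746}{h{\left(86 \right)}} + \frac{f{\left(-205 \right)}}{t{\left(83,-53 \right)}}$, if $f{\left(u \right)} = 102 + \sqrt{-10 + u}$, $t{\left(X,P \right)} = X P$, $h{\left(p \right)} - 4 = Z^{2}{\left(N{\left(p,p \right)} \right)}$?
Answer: $- \frac{2130699491}{6633692} - \frac{i \sqrt{215}}{4399} \approx -321.19 - 0.0033332 i$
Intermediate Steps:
$N{\left(q,T \right)} = 15$ ($N{\left(q,T \right)} = 5 \cdot 3 = 15$)
$Z{\left(I \right)} = \frac{54}{5}$ ($Z{\left(I \right)} = 9 \cdot \frac{6}{5} = \frac{54}{5}$)
$h{\left(p \right)} = \frac{3016}{25}$ ($h{\left(p \right)} = 4 + \left(\frac{54}{5}\right)^{2} = 4 + \frac{2916}{25} = \frac{3016}{25}$)
$t{\left(X,P \right)} = P X$
$- \frac{38746}{h{\left(86 \right)}} + \frac{f{\left(-205 \right)}}{t{\left(83,-53 \right)}} = - \frac{38746}{\frac{3016}{25}} + \frac{102 + \sqrt{-10 - 205}}{\left(-53\right) 83} = \left(-38746\right) \frac{25}{3016} + \frac{102 + \sqrt{-215}}{-4399} = - \frac{484325}{1508} + \left(102 + i \sqrt{215}\right) \left(- \frac{1}{4399}\right) = - \frac{484325}{1508} - \left(\frac{102}{4399} + \frac{i \sqrt{215}}{4399}\right) = - \frac{2130699491}{6633692} - \frac{i \sqrt{215}}{4399}$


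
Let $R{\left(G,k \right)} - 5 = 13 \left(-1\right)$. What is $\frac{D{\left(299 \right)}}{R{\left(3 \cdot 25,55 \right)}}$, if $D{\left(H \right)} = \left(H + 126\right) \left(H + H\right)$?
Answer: $- \frac{127075}{4} \approx -31769.0$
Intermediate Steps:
$D{\left(H \right)} = 2 H \left(126 + H\right)$ ($D{\left(H \right)} = \left(126 + H\right) 2 H = 2 H \left(126 + H\right)$)
$R{\left(G,k \right)} = -8$ ($R{\left(G,k \right)} = 5 + 13 \left(-1\right) = 5 - 13 = -8$)
$\frac{D{\left(299 \right)}}{R{\left(3 \cdot 25,55 \right)}} = \frac{2 \cdot 299 \left(126 + 299\right)}{-8} = 2 \cdot 299 \cdot 425 \left(- \frac{1}{8}\right) = 254150 \left(- \frac{1}{8}\right) = - \frac{127075}{4}$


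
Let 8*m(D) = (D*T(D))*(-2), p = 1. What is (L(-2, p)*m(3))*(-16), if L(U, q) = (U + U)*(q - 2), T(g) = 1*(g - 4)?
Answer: -48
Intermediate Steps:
T(g) = -4 + g (T(g) = 1*(-4 + g) = -4 + g)
L(U, q) = 2*U*(-2 + q) (L(U, q) = (2*U)*(-2 + q) = 2*U*(-2 + q))
m(D) = -D*(-4 + D)/4 (m(D) = ((D*(-4 + D))*(-2))/8 = (-2*D*(-4 + D))/8 = -D*(-4 + D)/4)
(L(-2, p)*m(3))*(-16) = ((2*(-2)*(-2 + 1))*((1/4)*3*(4 - 1*3)))*(-16) = ((2*(-2)*(-1))*((1/4)*3*(4 - 3)))*(-16) = (4*((1/4)*3*1))*(-16) = (4*(3/4))*(-16) = 3*(-16) = -48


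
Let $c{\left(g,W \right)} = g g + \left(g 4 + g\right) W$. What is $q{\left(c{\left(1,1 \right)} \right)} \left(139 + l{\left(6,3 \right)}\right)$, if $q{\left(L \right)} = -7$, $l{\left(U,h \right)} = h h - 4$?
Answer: $-1008$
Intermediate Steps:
$l{\left(U,h \right)} = -4 + h^{2}$ ($l{\left(U,h \right)} = h^{2} - 4 = -4 + h^{2}$)
$c{\left(g,W \right)} = g^{2} + 5 W g$ ($c{\left(g,W \right)} = g^{2} + \left(4 g + g\right) W = g^{2} + 5 g W = g^{2} + 5 W g$)
$q{\left(c{\left(1,1 \right)} \right)} \left(139 + l{\left(6,3 \right)}\right) = - 7 \left(139 - \left(4 - 3^{2}\right)\right) = - 7 \left(139 + \left(-4 + 9\right)\right) = - 7 \left(139 + 5\right) = \left(-7\right) 144 = -1008$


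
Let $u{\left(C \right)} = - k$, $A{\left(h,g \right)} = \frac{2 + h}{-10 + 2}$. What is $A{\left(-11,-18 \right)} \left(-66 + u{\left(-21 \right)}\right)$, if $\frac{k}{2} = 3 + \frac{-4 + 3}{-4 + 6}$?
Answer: $- \frac{639}{8} \approx -79.875$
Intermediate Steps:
$A{\left(h,g \right)} = - \frac{1}{4} - \frac{h}{8}$ ($A{\left(h,g \right)} = \frac{2 + h}{-8} = \left(2 + h\right) \left(- \frac{1}{8}\right) = - \frac{1}{4} - \frac{h}{8}$)
$k = 5$ ($k = 2 \left(3 + \frac{-4 + 3}{-4 + 6}\right) = 2 \left(3 - \frac{1}{2}\right) = 2 \cdot \frac{5}{2} = 5$)
$u{\left(C \right)} = -5$ ($u{\left(C \right)} = \left(-1\right) 5 = -5$)
$A{\left(-11,-18 \right)} \left(-66 + u{\left(-21 \right)}\right) = \left(- \frac{1}{4} - - \frac{11}{8}\right) \left(-66 - 5\right) = \left(- \frac{1}{4} + \frac{11}{8}\right) \left(-71\right) = \frac{9}{8} \left(-71\right) = - \frac{639}{8}$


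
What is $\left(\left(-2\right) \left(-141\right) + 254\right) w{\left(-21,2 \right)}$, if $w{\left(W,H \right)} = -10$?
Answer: $-5360$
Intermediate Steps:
$\left(\left(-2\right) \left(-141\right) + 254\right) w{\left(-21,2 \right)} = \left(\left(-2\right) \left(-141\right) + 254\right) \left(-10\right) = \left(282 + 254\right) \left(-10\right) = 536 \left(-10\right) = -5360$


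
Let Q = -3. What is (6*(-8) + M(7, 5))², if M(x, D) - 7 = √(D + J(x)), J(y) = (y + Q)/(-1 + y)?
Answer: (123 - √51)²/9 ≈ 1491.5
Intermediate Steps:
J(y) = (-3 + y)/(-1 + y) (J(y) = (y - 3)/(-1 + y) = (-3 + y)/(-1 + y))
M(x, D) = 7 + √(D + (-3 + x)/(-1 + x))
(6*(-8) + M(7, 5))² = (6*(-8) + (7 + √((-3 + 7 + 5*(-1 + 7))/(-1 + 7))))² = (-48 + (7 + √((-3 + 7 + 5*6)/6)))² = (-48 + (7 + √((-3 + 7 + 30)/6)))² = (-48 + (7 + √((⅙)*34)))² = (-48 + (7 + √(17/3)))² = (-48 + (7 + √51/3))² = (-41 + √51/3)²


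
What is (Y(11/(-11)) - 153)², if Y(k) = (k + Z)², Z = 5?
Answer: 18769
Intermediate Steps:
Y(k) = (5 + k)² (Y(k) = (k + 5)² = (5 + k)²)
(Y(11/(-11)) - 153)² = ((5 + 11/(-11))² - 153)² = ((5 + 11*(-1/11))² - 153)² = ((5 - 1)² - 153)² = (4² - 153)² = (16 - 153)² = (-137)² = 18769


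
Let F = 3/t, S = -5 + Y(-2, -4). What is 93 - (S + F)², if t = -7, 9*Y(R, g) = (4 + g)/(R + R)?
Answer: 3113/49 ≈ 63.531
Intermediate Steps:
Y(R, g) = (4 + g)/(18*R) (Y(R, g) = ((4 + g)/(R + R))/9 = ((4 + g)/((2*R)))/9 = ((4 + g)*(1/(2*R)))/9 = ((4 + g)/(2*R))/9 = (4 + g)/(18*R))
S = -5 (S = -5 + (1/18)*(4 - 4)/(-2) = -5 + (1/18)*(-½)*0 = -5 + 0 = -5)
F = -3/7 (F = 3/(-7) = 3*(-⅐) = -3/7 ≈ -0.42857)
93 - (S + F)² = 93 - (-5 - 3/7)² = 93 - (-38/7)² = 93 - 1*1444/49 = 93 - 1444/49 = 3113/49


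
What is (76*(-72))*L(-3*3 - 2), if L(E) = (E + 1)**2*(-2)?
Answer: 1094400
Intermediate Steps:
L(E) = -2*(1 + E)**2 (L(E) = (1 + E)**2*(-2) = -2*(1 + E)**2)
(76*(-72))*L(-3*3 - 2) = (76*(-72))*(-2*(1 + (-3*3 - 2))**2) = -(-10944)*(1 + (-9 - 2))**2 = -(-10944)*(1 - 11)**2 = -(-10944)*(-10)**2 = -(-10944)*100 = -5472*(-200) = 1094400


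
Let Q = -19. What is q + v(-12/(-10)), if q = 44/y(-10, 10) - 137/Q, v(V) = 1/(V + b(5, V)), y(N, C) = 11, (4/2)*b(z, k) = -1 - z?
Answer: 1822/171 ≈ 10.655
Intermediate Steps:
b(z, k) = -1/2 - z/2 (b(z, k) = (-1 - z)/2 = -1/2 - z/2)
v(V) = 1/(-3 + V) (v(V) = 1/(V + (-1/2 - 1/2*5)) = 1/(V + (-1/2 - 5/2)) = 1/(V - 3) = 1/(-3 + V))
q = 213/19 (q = 44/11 - 137/(-19) = 44*(1/11) - 137*(-1/19) = 4 + 137/19 = 213/19 ≈ 11.211)
q + v(-12/(-10)) = 213/19 + 1/(-3 - 12/(-10)) = 213/19 + 1/(-3 - 12*(-1/10)) = 213/19 + 1/(-3 + 6/5) = 213/19 + 1/(-9/5) = 213/19 - 5/9 = 1822/171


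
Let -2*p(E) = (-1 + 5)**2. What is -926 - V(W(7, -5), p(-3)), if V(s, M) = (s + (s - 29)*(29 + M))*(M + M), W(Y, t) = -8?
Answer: -13486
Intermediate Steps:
p(E) = -8 (p(E) = -(-1 + 5)**2/2 = -1/2*4**2 = -1/2*16 = -8)
V(s, M) = 2*M*(s + (-29 + s)*(29 + M)) (V(s, M) = (s + (-29 + s)*(29 + M))*(2*M) = 2*M*(s + (-29 + s)*(29 + M)))
-926 - V(W(7, -5), p(-3)) = -926 - 2*(-8)*(-841 - 29*(-8) + 30*(-8) - 8*(-8)) = -926 - 2*(-8)*(-841 + 232 - 240 + 64) = -926 - 2*(-8)*(-785) = -926 - 1*12560 = -926 - 12560 = -13486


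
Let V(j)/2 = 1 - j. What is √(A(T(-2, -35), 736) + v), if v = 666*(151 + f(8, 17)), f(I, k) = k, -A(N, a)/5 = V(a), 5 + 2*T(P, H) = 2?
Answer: √119238 ≈ 345.31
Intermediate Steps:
V(j) = 2 - 2*j (V(j) = 2*(1 - j) = 2 - 2*j)
T(P, H) = -3/2 (T(P, H) = -5/2 + (½)*2 = -5/2 + 1 = -3/2)
A(N, a) = -10 + 10*a (A(N, a) = -5*(2 - 2*a) = -10 + 10*a)
v = 111888 (v = 666*(151 + 17) = 666*168 = 111888)
√(A(T(-2, -35), 736) + v) = √((-10 + 10*736) + 111888) = √((-10 + 7360) + 111888) = √(7350 + 111888) = √119238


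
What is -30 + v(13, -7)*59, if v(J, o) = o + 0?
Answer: -443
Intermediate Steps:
v(J, o) = o
-30 + v(13, -7)*59 = -30 - 7*59 = -30 - 413 = -443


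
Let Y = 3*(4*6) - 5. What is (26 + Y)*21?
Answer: 1953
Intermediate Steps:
Y = 67 (Y = 3*24 - 5 = 72 - 5 = 67)
(26 + Y)*21 = (26 + 67)*21 = 93*21 = 1953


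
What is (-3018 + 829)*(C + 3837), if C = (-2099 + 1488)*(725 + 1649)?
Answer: 3166775953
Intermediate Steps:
C = -1450514 (C = -611*2374 = -1450514)
(-3018 + 829)*(C + 3837) = (-3018 + 829)*(-1450514 + 3837) = -2189*(-1446677) = 3166775953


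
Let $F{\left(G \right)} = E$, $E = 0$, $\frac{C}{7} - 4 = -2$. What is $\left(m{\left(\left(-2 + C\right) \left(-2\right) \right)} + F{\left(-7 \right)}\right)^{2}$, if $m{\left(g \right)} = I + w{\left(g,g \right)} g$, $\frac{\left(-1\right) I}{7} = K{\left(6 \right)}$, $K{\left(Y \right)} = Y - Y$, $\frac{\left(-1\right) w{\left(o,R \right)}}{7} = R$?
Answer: $16257024$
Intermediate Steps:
$C = 14$ ($C = 28 + 7 \left(-2\right) = 28 - 14 = 14$)
$w{\left(o,R \right)} = - 7 R$
$K{\left(Y \right)} = 0$
$F{\left(G \right)} = 0$
$I = 0$ ($I = \left(-7\right) 0 = 0$)
$m{\left(g \right)} = - 7 g^{2}$ ($m{\left(g \right)} = 0 + - 7 g g = 0 - 7 g^{2} = - 7 g^{2}$)
$\left(m{\left(\left(-2 + C\right) \left(-2\right) \right)} + F{\left(-7 \right)}\right)^{2} = \left(- 7 \left(\left(-2 + 14\right) \left(-2\right)\right)^{2} + 0\right)^{2} = \left(- 7 \left(12 \left(-2\right)\right)^{2} + 0\right)^{2} = \left(- 7 \left(-24\right)^{2} + 0\right)^{2} = \left(\left(-7\right) 576 + 0\right)^{2} = \left(-4032 + 0\right)^{2} = \left(-4032\right)^{2} = 16257024$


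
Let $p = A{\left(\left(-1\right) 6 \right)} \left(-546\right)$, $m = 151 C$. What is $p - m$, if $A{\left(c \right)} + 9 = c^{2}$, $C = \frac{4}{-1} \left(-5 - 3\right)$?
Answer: $-19574$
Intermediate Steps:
$C = 32$ ($C = 4 \left(-1\right) \left(-8\right) = \left(-4\right) \left(-8\right) = 32$)
$A{\left(c \right)} = -9 + c^{2}$
$m = 4832$ ($m = 151 \cdot 32 = 4832$)
$p = -14742$ ($p = \left(-9 + \left(\left(-1\right) 6\right)^{2}\right) \left(-546\right) = \left(-9 + \left(-6\right)^{2}\right) \left(-546\right) = \left(-9 + 36\right) \left(-546\right) = 27 \left(-546\right) = -14742$)
$p - m = -14742 - 4832 = -19574$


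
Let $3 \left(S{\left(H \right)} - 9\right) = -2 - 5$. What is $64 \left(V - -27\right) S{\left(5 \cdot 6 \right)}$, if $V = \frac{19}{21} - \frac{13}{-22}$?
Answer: $\frac{8425600}{693} \approx 12158.0$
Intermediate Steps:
$V = \frac{691}{462}$ ($V = 19 \cdot \frac{1}{21} - - \frac{13}{22} = \frac{19}{21} + \frac{13}{22} = \frac{691}{462} \approx 1.4957$)
$S{\left(H \right)} = \frac{20}{3}$ ($S{\left(H \right)} = 9 + \frac{-2 - 5}{3} = 9 + \frac{1}{3} \left(-7\right) = 9 - \frac{7}{3} = \frac{20}{3}$)
$64 \left(V - -27\right) S{\left(5 \cdot 6 \right)} = 64 \left(\frac{691}{462} - -27\right) \frac{20}{3} = 64 \left(\frac{691}{462} + 27\right) \frac{20}{3} = 64 \cdot \frac{13165}{462} \cdot \frac{20}{3} = \frac{421280}{231} \cdot \frac{20}{3} = \frac{8425600}{693}$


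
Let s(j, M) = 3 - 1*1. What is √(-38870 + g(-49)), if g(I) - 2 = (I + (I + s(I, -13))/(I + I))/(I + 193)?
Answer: I*√1097019942/168 ≈ 197.15*I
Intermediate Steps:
s(j, M) = 2 (s(j, M) = 3 - 1 = 2)
g(I) = 2 + (I + (2 + I)/(2*I))/(193 + I) (g(I) = 2 + (I + (I + 2)/(I + I))/(I + 193) = 2 + (I + (2 + I)/((2*I)))/(193 + I) = 2 + (I + (2 + I)*(1/(2*I)))/(193 + I) = 2 + (I + (2 + I)/(2*I))/(193 + I))
√(-38870 + g(-49)) = √(-38870 + (½)*(2 + 6*(-49)² + 773*(-49))/(-49*(193 - 49))) = √(-38870 + (½)*(-1/49)*(2 + 6*2401 - 37877)/144) = √(-38870 + (½)*(-1/49)*(1/144)*(2 + 14406 - 37877)) = √(-38870 + (½)*(-1/49)*(1/144)*(-23469)) = √(-38870 + 7823/4704) = √(-182836657/4704) = I*√1097019942/168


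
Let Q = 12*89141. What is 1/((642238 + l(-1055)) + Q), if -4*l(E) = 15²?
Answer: 4/6847495 ≈ 5.8415e-7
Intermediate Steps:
l(E) = -225/4 (l(E) = -¼*15² = -¼*225 = -225/4)
Q = 1069692
1/((642238 + l(-1055)) + Q) = 1/((642238 - 225/4) + 1069692) = 1/(2568727/4 + 1069692) = 1/(6847495/4) = 4/6847495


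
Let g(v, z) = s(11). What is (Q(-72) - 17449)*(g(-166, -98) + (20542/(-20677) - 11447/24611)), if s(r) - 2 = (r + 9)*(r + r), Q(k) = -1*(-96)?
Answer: -3890255220316129/508881647 ≈ -7.6447e+6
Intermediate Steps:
Q(k) = 96
s(r) = 2 + 2*r*(9 + r) (s(r) = 2 + (r + 9)*(r + r) = 2 + (9 + r)*(2*r) = 2 + 2*r*(9 + r))
g(v, z) = 442 (g(v, z) = 2 + 2*11² + 18*11 = 2 + 2*121 + 198 = 2 + 242 + 198 = 442)
(Q(-72) - 17449)*(g(-166, -98) + (20542/(-20677) - 11447/24611)) = (96 - 17449)*(442 + (20542/(-20677) - 11447/24611)) = -17353*(442 + (20542*(-1/20677) - 11447*1/24611)) = -17353*(442 + (-20542/20677 - 11447/24611)) = -17353*(442 - 742248781/508881647) = -17353*224183439193/508881647 = -3890255220316129/508881647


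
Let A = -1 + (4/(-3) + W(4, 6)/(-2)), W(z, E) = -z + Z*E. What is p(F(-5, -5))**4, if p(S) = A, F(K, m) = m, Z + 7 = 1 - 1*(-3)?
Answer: 456976/81 ≈ 5641.7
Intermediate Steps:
Z = -3 (Z = -7 + (1 - 1*(-3)) = -7 + (1 + 3) = -7 + 4 = -3)
W(z, E) = -z - 3*E
A = 26/3 (A = -1 + (4/(-3) + (-1*4 - 3*6)/(-2)) = -1 + (4*(-1/3) + (-4 - 18)*(-1/2)) = -1 + (-4/3 - 22*(-1/2)) = -1 + (-4/3 + 11) = -1 + 29/3 = 26/3 ≈ 8.6667)
p(S) = 26/3
p(F(-5, -5))**4 = (26/3)**4 = 456976/81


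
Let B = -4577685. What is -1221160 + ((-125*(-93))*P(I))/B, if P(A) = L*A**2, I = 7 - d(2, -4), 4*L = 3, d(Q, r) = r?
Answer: -1490689831885/1220716 ≈ -1.2212e+6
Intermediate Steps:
L = 3/4 (L = (1/4)*3 = 3/4 ≈ 0.75000)
I = 11 (I = 7 - 1*(-4) = 7 + 4 = 11)
P(A) = 3*A**2/4
-1221160 + ((-125*(-93))*P(I))/B = -1221160 + ((-125*(-93))*((3/4)*11**2))/(-4577685) = -1221160 + (11625*((3/4)*121))*(-1/4577685) = -1221160 + (11625*(363/4))*(-1/4577685) = -1221160 + (4219875/4)*(-1/4577685) = -1221160 - 281325/1220716 = -1490689831885/1220716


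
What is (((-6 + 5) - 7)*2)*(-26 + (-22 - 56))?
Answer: 1664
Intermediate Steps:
(((-6 + 5) - 7)*2)*(-26 + (-22 - 56)) = ((-1 - 7)*2)*(-26 - 78) = -8*2*(-104) = -16*(-104) = 1664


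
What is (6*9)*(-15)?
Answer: -810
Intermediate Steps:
(6*9)*(-15) = 54*(-15) = -810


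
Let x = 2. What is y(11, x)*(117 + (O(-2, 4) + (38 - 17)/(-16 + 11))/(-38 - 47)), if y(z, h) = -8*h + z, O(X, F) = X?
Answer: -49756/85 ≈ -585.36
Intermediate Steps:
y(z, h) = z - 8*h
y(11, x)*(117 + (O(-2, 4) + (38 - 17)/(-16 + 11))/(-38 - 47)) = (11 - 8*2)*(117 + (-2 + (38 - 17)/(-16 + 11))/(-38 - 47)) = (11 - 16)*(117 + (-2 + 21/(-5))/(-85)) = -5*(117 + (-2 + 21*(-⅕))*(-1/85)) = -5*(117 + (-2 - 21/5)*(-1/85)) = -5*(117 - 31/5*(-1/85)) = -5*(117 + 31/425) = -5*49756/425 = -49756/85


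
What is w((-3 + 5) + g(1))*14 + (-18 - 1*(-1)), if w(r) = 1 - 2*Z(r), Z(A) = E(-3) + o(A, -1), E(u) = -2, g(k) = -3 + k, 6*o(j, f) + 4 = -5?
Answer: 95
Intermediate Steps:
o(j, f) = -3/2 (o(j, f) = -⅔ + (⅙)*(-5) = -⅔ - ⅚ = -3/2)
Z(A) = -7/2 (Z(A) = -2 - 3/2 = -7/2)
w(r) = 8 (w(r) = 1 - 2*(-7/2) = 1 + 7 = 8)
w((-3 + 5) + g(1))*14 + (-18 - 1*(-1)) = 8*14 + (-18 - 1*(-1)) = 112 + (-18 + 1) = 112 - 17 = 95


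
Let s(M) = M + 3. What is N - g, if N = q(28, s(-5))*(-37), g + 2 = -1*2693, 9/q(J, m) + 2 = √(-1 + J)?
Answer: 61319/23 - 999*√3/23 ≈ 2590.8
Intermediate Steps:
s(M) = 3 + M
q(J, m) = 9/(-2 + √(-1 + J))
g = -2695 (g = -2 - 1*2693 = -2 - 2693 = -2695)
N = -333/(-2 + 3*√3) (N = (9/(-2 + √(-1 + 28)))*(-37) = (9/(-2 + √27))*(-37) = (9/(-2 + 3*√3))*(-37) = -333/(-2 + 3*√3) ≈ -104.19)
N - g = (-666/23 - 999*√3/23) - 1*(-2695) = (-666/23 - 999*√3/23) + 2695 = 61319/23 - 999*√3/23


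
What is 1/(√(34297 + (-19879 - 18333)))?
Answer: -I*√435/1305 ≈ -0.015982*I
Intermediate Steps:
1/(√(34297 + (-19879 - 18333))) = 1/(√(34297 - 38212)) = 1/(√(-3915)) = 1/(3*I*√435) = -I*√435/1305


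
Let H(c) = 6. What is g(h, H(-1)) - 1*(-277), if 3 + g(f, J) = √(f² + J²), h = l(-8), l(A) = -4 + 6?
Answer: 274 + 2*√10 ≈ 280.32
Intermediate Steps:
l(A) = 2
h = 2
g(f, J) = -3 + √(J² + f²) (g(f, J) = -3 + √(f² + J²) = -3 + √(J² + f²))
g(h, H(-1)) - 1*(-277) = (-3 + √(6² + 2²)) - 1*(-277) = (-3 + √(36 + 4)) + 277 = (-3 + √40) + 277 = (-3 + 2*√10) + 277 = 274 + 2*√10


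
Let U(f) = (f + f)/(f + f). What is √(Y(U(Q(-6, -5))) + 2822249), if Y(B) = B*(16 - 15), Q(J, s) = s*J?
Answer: 5*√112890 ≈ 1680.0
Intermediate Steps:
Q(J, s) = J*s
U(f) = 1 (U(f) = (2*f)/((2*f)) = (2*f)*(1/(2*f)) = 1)
Y(B) = B (Y(B) = B*1 = B)
√(Y(U(Q(-6, -5))) + 2822249) = √(1 + 2822249) = √2822250 = 5*√112890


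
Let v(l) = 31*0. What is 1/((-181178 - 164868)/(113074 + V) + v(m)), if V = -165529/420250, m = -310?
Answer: -47519182971/145425831500 ≈ -0.32676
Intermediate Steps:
v(l) = 0
V = -165529/420250 (V = -165529*1/420250 = -165529/420250 ≈ -0.39388)
1/((-181178 - 164868)/(113074 + V) + v(m)) = 1/((-181178 - 164868)/(113074 - 165529/420250) + 0) = 1/(-346046/47519182971/420250 + 0) = 1/(-346046*420250/47519182971 + 0) = 1/(-145425831500/47519182971 + 0) = 1/(-145425831500/47519182971) = -47519182971/145425831500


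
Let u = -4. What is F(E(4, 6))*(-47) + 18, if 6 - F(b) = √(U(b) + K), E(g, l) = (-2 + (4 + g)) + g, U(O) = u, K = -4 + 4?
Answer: -264 + 94*I ≈ -264.0 + 94.0*I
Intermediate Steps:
K = 0
U(O) = -4
E(g, l) = 2 + 2*g (E(g, l) = (2 + g) + g = 2 + 2*g)
F(b) = 6 - 2*I (F(b) = 6 - √(-4 + 0) = 6 - √(-4) = 6 - 2*I)
F(E(4, 6))*(-47) + 18 = (6 - 2*I)*(-47) + 18 = (-282 + 94*I) + 18 = -264 + 94*I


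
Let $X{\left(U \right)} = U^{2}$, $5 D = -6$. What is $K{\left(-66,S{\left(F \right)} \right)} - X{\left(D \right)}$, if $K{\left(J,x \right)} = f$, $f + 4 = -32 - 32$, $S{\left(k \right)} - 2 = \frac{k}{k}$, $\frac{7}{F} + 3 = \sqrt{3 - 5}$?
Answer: $- \frac{1736}{25} \approx -69.44$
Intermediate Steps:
$D = - \frac{6}{5}$ ($D = \frac{1}{5} \left(-6\right) = - \frac{6}{5} \approx -1.2$)
$F = \frac{7}{-3 + i \sqrt{2}}$ ($F = \frac{7}{-3 + \sqrt{3 - 5}} = \frac{7}{-3 + \sqrt{-2}} = \frac{7}{-3 + i \sqrt{2}} \approx -1.9091 - 0.89995 i$)
$S{\left(k \right)} = 3$ ($S{\left(k \right)} = 2 + \frac{k}{k} = 2 + 1 = 3$)
$f = -68$ ($f = -4 - 64 = -68$)
$K{\left(J,x \right)} = -68$
$K{\left(-66,S{\left(F \right)} \right)} - X{\left(D \right)} = -68 - \left(- \frac{6}{5}\right)^{2} = -68 - \frac{36}{25} = - \frac{1736}{25}$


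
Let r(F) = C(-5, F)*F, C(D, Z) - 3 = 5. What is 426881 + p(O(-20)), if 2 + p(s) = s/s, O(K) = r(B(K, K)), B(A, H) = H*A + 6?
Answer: 426880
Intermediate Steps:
C(D, Z) = 8 (C(D, Z) = 3 + 5 = 8)
B(A, H) = 6 + A*H (B(A, H) = A*H + 6 = 6 + A*H)
r(F) = 8*F
O(K) = 48 + 8*K² (O(K) = 8*(6 + K*K) = 8*(6 + K²) = 48 + 8*K²)
p(s) = -1 (p(s) = -2 + s/s = -2 + 1 = -1)
426881 + p(O(-20)) = 426881 - 1 = 426880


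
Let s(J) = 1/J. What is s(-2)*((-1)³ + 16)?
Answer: -15/2 ≈ -7.5000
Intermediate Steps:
s(J) = 1/J
s(-2)*((-1)³ + 16) = ((-1)³ + 16)/(-2) = -(-1 + 16)/2 = -½*15 = -15/2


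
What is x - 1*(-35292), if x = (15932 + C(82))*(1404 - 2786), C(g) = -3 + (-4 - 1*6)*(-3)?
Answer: -22020046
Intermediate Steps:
C(g) = 27 (C(g) = -3 + (-4 - 6)*(-3) = -3 - 10*(-3) = -3 + 30 = 27)
x = -22055338 (x = (15932 + 27)*(1404 - 2786) = 15959*(-1382) = -22055338)
x - 1*(-35292) = -22055338 - 1*(-35292) = -22055338 + 35292 = -22020046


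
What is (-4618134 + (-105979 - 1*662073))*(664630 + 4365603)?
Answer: -27093770561338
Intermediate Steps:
(-4618134 + (-105979 - 1*662073))*(664630 + 4365603) = (-4618134 + (-105979 - 662073))*5030233 = (-4618134 - 768052)*5030233 = -5386186*5030233 = -27093770561338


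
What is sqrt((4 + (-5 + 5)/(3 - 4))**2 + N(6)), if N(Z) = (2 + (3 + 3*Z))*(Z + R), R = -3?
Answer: sqrt(85) ≈ 9.2195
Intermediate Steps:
N(Z) = (-3 + Z)*(5 + 3*Z) (N(Z) = (2 + (3 + 3*Z))*(Z - 3) = (5 + 3*Z)*(-3 + Z) = (-3 + Z)*(5 + 3*Z))
sqrt((4 + (-5 + 5)/(3 - 4))**2 + N(6)) = sqrt((4 + (-5 + 5)/(3 - 4))**2 + (-15 - 4*6 + 3*6**2)) = sqrt((4 + 0/(-1))**2 + (-15 - 24 + 3*36)) = sqrt((4 + 0*(-1))**2 + (-15 - 24 + 108)) = sqrt((4 + 0)**2 + 69) = sqrt(4**2 + 69) = sqrt(16 + 69) = sqrt(85)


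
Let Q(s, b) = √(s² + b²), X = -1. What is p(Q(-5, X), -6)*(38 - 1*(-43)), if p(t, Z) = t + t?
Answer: 162*√26 ≈ 826.04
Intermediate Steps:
Q(s, b) = √(b² + s²)
p(t, Z) = 2*t
p(Q(-5, X), -6)*(38 - 1*(-43)) = (2*√((-1)² + (-5)²))*(38 - 1*(-43)) = (2*√(1 + 25))*(38 + 43) = (2*√26)*81 = 162*√26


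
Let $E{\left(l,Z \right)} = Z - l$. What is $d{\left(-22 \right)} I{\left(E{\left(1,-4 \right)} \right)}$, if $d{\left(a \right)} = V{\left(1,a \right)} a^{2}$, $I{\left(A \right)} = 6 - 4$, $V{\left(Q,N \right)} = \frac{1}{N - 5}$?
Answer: $- \frac{968}{27} \approx -35.852$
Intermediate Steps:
$V{\left(Q,N \right)} = \frac{1}{-5 + N}$
$I{\left(A \right)} = 2$ ($I{\left(A \right)} = 6 - 4 = 2$)
$d{\left(a \right)} = \frac{a^{2}}{-5 + a}$
$d{\left(-22 \right)} I{\left(E{\left(1,-4 \right)} \right)} = \frac{\left(-22\right)^{2}}{-5 - 22} \cdot 2 = \frac{484}{-27} \cdot 2 = 484 \left(- \frac{1}{27}\right) 2 = \left(- \frac{484}{27}\right) 2 = - \frac{968}{27}$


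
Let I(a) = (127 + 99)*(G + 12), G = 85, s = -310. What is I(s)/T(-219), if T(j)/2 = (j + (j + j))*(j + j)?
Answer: 10961/287766 ≈ 0.038090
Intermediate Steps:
T(j) = 12*j**2 (T(j) = 2*((j + (j + j))*(j + j)) = 2*((j + 2*j)*(2*j)) = 2*((3*j)*(2*j)) = 2*(6*j**2) = 12*j**2)
I(a) = 21922 (I(a) = (127 + 99)*(85 + 12) = 226*97 = 21922)
I(s)/T(-219) = 21922/((12*(-219)**2)) = 21922/((12*47961)) = 21922/575532 = 21922*(1/575532) = 10961/287766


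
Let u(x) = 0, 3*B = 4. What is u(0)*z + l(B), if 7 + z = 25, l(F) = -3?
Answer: -3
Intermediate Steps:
B = 4/3 (B = (1/3)*4 = 4/3 ≈ 1.3333)
z = 18 (z = -7 + 25 = 18)
u(0)*z + l(B) = 0*18 - 3 = 0 - 3 = -3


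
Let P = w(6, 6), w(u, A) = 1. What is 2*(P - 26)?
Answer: -50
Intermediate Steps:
P = 1
2*(P - 26) = 2*(1 - 26) = 2*(-25) = -50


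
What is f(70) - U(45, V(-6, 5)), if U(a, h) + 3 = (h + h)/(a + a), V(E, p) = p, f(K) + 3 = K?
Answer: 629/9 ≈ 69.889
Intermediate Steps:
f(K) = -3 + K
U(a, h) = -3 + h/a (U(a, h) = -3 + (h + h)/(a + a) = -3 + (2*h)/((2*a)) = -3 + (2*h)*(1/(2*a)) = -3 + h/a)
f(70) - U(45, V(-6, 5)) = (-3 + 70) - (-3 + 5/45) = 67 - (-3 + 5*(1/45)) = 67 - (-3 + ⅑) = 67 - 1*(-26/9) = 67 + 26/9 = 629/9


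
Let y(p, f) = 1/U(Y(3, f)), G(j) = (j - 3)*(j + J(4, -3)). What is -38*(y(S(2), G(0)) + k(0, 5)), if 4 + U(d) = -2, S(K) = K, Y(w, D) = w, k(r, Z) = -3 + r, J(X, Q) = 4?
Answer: 361/3 ≈ 120.33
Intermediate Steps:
U(d) = -6 (U(d) = -4 - 2 = -6)
G(j) = (-3 + j)*(4 + j) (G(j) = (j - 3)*(j + 4) = (-3 + j)*(4 + j))
y(p, f) = -⅙ (y(p, f) = 1/(-6) = -⅙)
-38*(y(S(2), G(0)) + k(0, 5)) = -38*(-⅙ + (-3 + 0)) = -38*(-⅙ - 3) = -38*(-19/6) = 361/3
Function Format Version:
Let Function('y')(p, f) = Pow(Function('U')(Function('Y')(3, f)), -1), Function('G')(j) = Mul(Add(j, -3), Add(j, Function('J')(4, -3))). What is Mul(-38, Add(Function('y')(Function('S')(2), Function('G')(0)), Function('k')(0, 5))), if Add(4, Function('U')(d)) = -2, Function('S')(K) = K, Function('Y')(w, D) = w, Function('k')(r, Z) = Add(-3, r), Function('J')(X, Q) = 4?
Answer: Rational(361, 3) ≈ 120.33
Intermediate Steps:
Function('U')(d) = -6 (Function('U')(d) = Add(-4, -2) = -6)
Function('G')(j) = Mul(Add(-3, j), Add(4, j)) (Function('G')(j) = Mul(Add(j, -3), Add(j, 4)) = Mul(Add(-3, j), Add(4, j)))
Function('y')(p, f) = Rational(-1, 6) (Function('y')(p, f) = Pow(-6, -1) = Rational(-1, 6))
Mul(-38, Add(Function('y')(Function('S')(2), Function('G')(0)), Function('k')(0, 5))) = Mul(-38, Add(Rational(-1, 6), Add(-3, 0))) = Mul(-38, Add(Rational(-1, 6), -3)) = Mul(-38, Rational(-19, 6)) = Rational(361, 3)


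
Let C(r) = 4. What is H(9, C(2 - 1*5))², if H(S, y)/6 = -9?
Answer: 2916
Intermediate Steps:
H(S, y) = -54 (H(S, y) = 6*(-9) = -54)
H(9, C(2 - 1*5))² = (-54)² = 2916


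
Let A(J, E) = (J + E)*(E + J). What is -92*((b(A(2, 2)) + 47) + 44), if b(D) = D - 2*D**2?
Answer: 37260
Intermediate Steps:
A(J, E) = (E + J)**2 (A(J, E) = (E + J)*(E + J) = (E + J)**2)
-92*((b(A(2, 2)) + 47) + 44) = -92*(((2 + 2)**2*(1 - 2*(2 + 2)**2) + 47) + 44) = -92*((4**2*(1 - 2*4**2) + 47) + 44) = -92*((16*(1 - 2*16) + 47) + 44) = -92*((16*(1 - 32) + 47) + 44) = -92*((16*(-31) + 47) + 44) = -92*((-496 + 47) + 44) = -92*(-449 + 44) = -92*(-405) = 37260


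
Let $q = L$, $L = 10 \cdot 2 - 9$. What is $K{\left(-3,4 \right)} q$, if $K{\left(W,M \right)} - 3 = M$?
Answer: $77$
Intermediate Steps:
$K{\left(W,M \right)} = 3 + M$
$L = 11$ ($L = 20 - 9 = 11$)
$q = 11$
$K{\left(-3,4 \right)} q = \left(3 + 4\right) 11 = 7 \cdot 11 = 77$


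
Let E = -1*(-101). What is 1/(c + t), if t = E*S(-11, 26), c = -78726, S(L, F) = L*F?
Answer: -1/107612 ≈ -9.2926e-6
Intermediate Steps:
S(L, F) = F*L
E = 101
t = -28886 (t = 101*(26*(-11)) = 101*(-286) = -28886)
1/(c + t) = 1/(-78726 - 28886) = 1/(-107612) = -1/107612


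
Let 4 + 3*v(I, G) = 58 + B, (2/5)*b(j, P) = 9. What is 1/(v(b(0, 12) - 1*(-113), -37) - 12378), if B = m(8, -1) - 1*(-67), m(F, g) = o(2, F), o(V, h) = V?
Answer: -1/12337 ≈ -8.1057e-5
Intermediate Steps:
b(j, P) = 45/2 (b(j, P) = (5/2)*9 = 45/2)
m(F, g) = 2
B = 69 (B = 2 - 1*(-67) = 2 + 67 = 69)
v(I, G) = 41 (v(I, G) = -4/3 + (58 + 69)/3 = -4/3 + (1/3)*127 = -4/3 + 127/3 = 41)
1/(v(b(0, 12) - 1*(-113), -37) - 12378) = 1/(41 - 12378) = 1/(-12337) = -1/12337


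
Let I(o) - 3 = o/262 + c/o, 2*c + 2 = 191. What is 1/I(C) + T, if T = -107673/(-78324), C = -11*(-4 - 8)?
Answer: 2046890719/1270023660 ≈ 1.6117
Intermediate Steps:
c = 189/2 (c = -1 + (½)*191 = -1 + 191/2 = 189/2 ≈ 94.500)
C = 132 (C = -11*(-12) = 132)
T = 35891/26108 (T = -107673*(-1/78324) = 35891/26108 ≈ 1.3747)
I(o) = 3 + o/262 + 189/(2*o) (I(o) = 3 + (o/262 + 189/(2*o)) = 3 + o/262 + 189/(2*o))
1/I(C) + T = 1/((1/262)*(24759 + 132*(786 + 132))/132) + 35891/26108 = 1/((1/262)*(1/132)*(24759 + 132*918)) + 35891/26108 = 1/((1/262)*(1/132)*(24759 + 121176)) + 35891/26108 = 1/((1/262)*(1/132)*145935) + 35891/26108 = 1/(48645/11528) + 35891/26108 = 11528/48645 + 35891/26108 = 2046890719/1270023660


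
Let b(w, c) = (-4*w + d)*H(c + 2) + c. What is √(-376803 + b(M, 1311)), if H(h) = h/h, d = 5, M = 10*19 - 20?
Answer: I*√376167 ≈ 613.32*I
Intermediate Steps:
M = 170 (M = 190 - 20 = 170)
H(h) = 1
b(w, c) = 5 + c - 4*w (b(w, c) = (-4*w + 5)*1 + c = (5 - 4*w)*1 + c = (5 - 4*w) + c = 5 + c - 4*w)
√(-376803 + b(M, 1311)) = √(-376803 + (5 + 1311 - 4*170)) = √(-376803 + (5 + 1311 - 680)) = √(-376803 + 636) = √(-376167) = I*√376167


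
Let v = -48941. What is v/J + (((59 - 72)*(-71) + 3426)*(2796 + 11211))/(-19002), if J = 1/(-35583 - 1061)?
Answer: 11359337315855/6334 ≈ 1.7934e+9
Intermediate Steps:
J = -1/36644 (J = 1/(-36644) = -1/36644 ≈ -2.7290e-5)
v/J + (((59 - 72)*(-71) + 3426)*(2796 + 11211))/(-19002) = -48941/(-1/36644) + (((59 - 72)*(-71) + 3426)*(2796 + 11211))/(-19002) = -48941*(-36644) + ((-13*(-71) + 3426)*14007)*(-1/19002) = 1793394004 + ((923 + 3426)*14007)*(-1/19002) = 1793394004 + (4349*14007)*(-1/19002) = 1793394004 + 60916443*(-1/19002) = 1793394004 - 20305481/6334 = 11359337315855/6334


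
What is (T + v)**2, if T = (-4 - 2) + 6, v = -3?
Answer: 9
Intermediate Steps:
T = 0 (T = -6 + 6 = 0)
(T + v)**2 = (0 - 3)**2 = (-3)**2 = 9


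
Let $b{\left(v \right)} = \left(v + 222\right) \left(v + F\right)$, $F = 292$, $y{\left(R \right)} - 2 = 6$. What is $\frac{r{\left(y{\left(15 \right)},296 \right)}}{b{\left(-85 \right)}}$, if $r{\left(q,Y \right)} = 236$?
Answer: $\frac{236}{28359} \approx 0.0083219$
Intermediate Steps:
$y{\left(R \right)} = 8$ ($y{\left(R \right)} = 2 + 6 = 8$)
$b{\left(v \right)} = \left(222 + v\right) \left(292 + v\right)$ ($b{\left(v \right)} = \left(v + 222\right) \left(v + 292\right) = \left(222 + v\right) \left(292 + v\right)$)
$\frac{r{\left(y{\left(15 \right)},296 \right)}}{b{\left(-85 \right)}} = \frac{236}{64824 + \left(-85\right)^{2} + 514 \left(-85\right)} = \frac{236}{64824 + 7225 - 43690} = \frac{236}{28359}$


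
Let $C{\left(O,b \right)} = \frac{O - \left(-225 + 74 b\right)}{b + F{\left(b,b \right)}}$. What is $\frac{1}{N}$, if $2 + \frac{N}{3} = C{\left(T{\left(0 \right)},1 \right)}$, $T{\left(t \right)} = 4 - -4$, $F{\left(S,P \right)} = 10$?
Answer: $\frac{11}{411} \approx 0.026764$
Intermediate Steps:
$T{\left(t \right)} = 8$ ($T{\left(t \right)} = 4 + 4 = 8$)
$C{\left(O,b \right)} = \frac{225 + O - 74 b}{10 + b}$ ($C{\left(O,b \right)} = \frac{O - \left(-225 + 74 b\right)}{b + 10} = \frac{O - \left(-225 + 74 b\right)}{10 + b} = \frac{225 + O - 74 b}{10 + b}$)
$N = \frac{411}{11}$ ($N = -6 + 3 \frac{225 + 8 - 74}{10 + 1} = -6 + 3 \frac{225 + 8 - 74}{11} = -6 + 3 \cdot \frac{1}{11} \cdot 159 = -6 + 3 \cdot \frac{159}{11} = -6 + \frac{477}{11} = \frac{411}{11} \approx 37.364$)
$\frac{1}{N} = \frac{1}{\frac{411}{11}} = \frac{11}{411}$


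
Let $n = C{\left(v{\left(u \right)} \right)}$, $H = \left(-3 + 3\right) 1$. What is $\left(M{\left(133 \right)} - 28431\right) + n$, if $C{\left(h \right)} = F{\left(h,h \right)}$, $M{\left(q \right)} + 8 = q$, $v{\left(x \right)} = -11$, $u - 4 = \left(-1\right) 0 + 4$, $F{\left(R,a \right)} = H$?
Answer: $-28306$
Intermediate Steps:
$H = 0$ ($H = 0 \cdot 1 = 0$)
$F{\left(R,a \right)} = 0$
$u = 8$ ($u = 4 + \left(\left(-1\right) 0 + 4\right) = 4 + \left(0 + 4\right) = 4 + 4 = 8$)
$M{\left(q \right)} = -8 + q$
$C{\left(h \right)} = 0$
$n = 0$
$\left(M{\left(133 \right)} - 28431\right) + n = \left(\left(-8 + 133\right) - 28431\right) + 0 = \left(125 - 28431\right) + 0 = -28306 + 0 = -28306$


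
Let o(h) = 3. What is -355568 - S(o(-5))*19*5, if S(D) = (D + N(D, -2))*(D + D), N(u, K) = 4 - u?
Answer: -357848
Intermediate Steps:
S(D) = 8*D (S(D) = (D + (4 - D))*(D + D) = 4*(2*D) = 8*D)
-355568 - S(o(-5))*19*5 = -355568 - (8*3)*19*5 = -355568 - 24*19*5 = -355568 - 456*5 = -355568 - 1*2280 = -355568 - 2280 = -357848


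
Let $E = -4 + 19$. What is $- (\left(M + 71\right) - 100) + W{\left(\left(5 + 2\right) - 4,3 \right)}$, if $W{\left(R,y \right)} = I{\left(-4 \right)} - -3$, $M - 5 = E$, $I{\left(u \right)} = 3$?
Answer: $15$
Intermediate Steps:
$E = 15$
$M = 20$ ($M = 5 + 15 = 20$)
$W{\left(R,y \right)} = 6$ ($W{\left(R,y \right)} = 3 - -3 = 3 + 3 = 6$)
$- (\left(M + 71\right) - 100) + W{\left(\left(5 + 2\right) - 4,3 \right)} = - (\left(20 + 71\right) - 100) + 6 = - (91 - 100) + 6 = \left(-1\right) \left(-9\right) + 6 = 9 + 6 = 15$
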